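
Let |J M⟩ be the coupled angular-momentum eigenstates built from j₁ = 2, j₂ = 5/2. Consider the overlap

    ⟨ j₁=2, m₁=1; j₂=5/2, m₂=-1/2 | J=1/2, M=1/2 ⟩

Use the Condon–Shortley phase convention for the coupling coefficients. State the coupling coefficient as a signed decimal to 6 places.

-0.365148  (= −√(2/15))

triangle: 4!·0!·1!/6! = 24/720
(j±m)!: 3!·1!·2!·3!·1!·0! = 72
prefactor² = (2J+1)·Δ·N² = 24/5
  k=1: −1/(1!·3!·0!·1!·0!·0!) = -1/6
Σ = -1/6  ⇒  CG² = 24/5·(-1/6)² = 2/15
CG = −√(2/15) = -0.365148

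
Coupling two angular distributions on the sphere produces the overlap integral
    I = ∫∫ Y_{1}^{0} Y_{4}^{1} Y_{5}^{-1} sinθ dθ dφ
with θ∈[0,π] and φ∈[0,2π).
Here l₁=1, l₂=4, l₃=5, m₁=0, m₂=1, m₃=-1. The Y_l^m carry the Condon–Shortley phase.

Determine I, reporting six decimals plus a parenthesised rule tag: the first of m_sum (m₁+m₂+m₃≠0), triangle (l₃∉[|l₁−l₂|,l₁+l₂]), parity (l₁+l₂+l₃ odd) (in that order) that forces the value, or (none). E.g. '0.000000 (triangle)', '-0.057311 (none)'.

-0.240571 (none)

Checks pass: Σm=0; 10 even; l₃=5∈[3,5].
(2·1+1)(2·4+1)(2·5+1) = 297
Δ: 0! 2! 8! / 11! → 1/495
sum: t=0:+1/576 = 1/576
3j²(1 4 5; 0 0 0) = Δ·Π!·Σ² = 5/99  (sign -1)
sum: t=0:+1/720 = 1/720
3j²(1 4 5; 0 1 -1) = Δ·Π!·Σ² = 8/165  (sign +1)
combine: 4πI² = 297·5/99·8/165 = 8/11
take √, sign -1: I = -0.24057125
No selection rule forces the value: the integral is nonzero (none).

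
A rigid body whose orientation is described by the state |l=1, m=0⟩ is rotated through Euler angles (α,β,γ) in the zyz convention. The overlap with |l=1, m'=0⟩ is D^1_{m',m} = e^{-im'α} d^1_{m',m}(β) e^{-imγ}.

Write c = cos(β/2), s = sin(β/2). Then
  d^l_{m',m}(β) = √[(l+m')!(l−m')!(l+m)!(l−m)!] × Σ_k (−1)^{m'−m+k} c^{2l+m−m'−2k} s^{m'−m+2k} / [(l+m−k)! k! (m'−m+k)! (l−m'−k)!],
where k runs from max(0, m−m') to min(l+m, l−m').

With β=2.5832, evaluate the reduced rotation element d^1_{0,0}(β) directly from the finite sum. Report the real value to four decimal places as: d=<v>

d^1_{0,0}(β=2.5832) via the finite sum:
With c≡cos(β/2)=0.275583 and s≡sin(β/2)=0.961277, N=[1·1·1·1]^{1/2}=1.000000
Admissible k: 0..1 (factorial args all ≥0)
  k=0: (−1)^0·1.0000/(1)·0.2756^2·0.9613^0 = +0.075946
  k=1: (−1)^1·1.0000/(1)·0.2756^0·0.9613^2 = -0.924054
d^1_{0,0}(2.5832) = +0.075946 -0.924054 = -0.848108

d=-0.8481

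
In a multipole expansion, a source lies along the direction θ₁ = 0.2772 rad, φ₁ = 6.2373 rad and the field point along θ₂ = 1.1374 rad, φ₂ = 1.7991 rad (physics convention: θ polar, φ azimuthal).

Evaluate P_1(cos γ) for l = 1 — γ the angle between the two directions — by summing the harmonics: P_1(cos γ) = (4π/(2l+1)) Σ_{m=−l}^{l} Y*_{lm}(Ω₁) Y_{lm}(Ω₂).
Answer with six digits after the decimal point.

Term-by-term m-sum for l=1 (normalisation 4π/3 = 4.188790):
  term(m=-1) = -0.008027-0.028539i   from Y*(Ω₁)=+0.094450-0.004337i, Y(Ω₂)=-0.070965-0.305415i
  term(m=+0) = +0.096430+0.000000i   from Y*(Ω₁)=+0.469950-0.000000i, Y(Ω₂)=+0.205191+0.000000i
  term(m=+1) = -0.008027+0.028539i   from Y*(Ω₁)=-0.094450-0.004337i, Y(Ω₂)=+0.070965-0.305415i
Accumulated sum +0.080375+0.000000i; after 4π/(2l+1) scaling, +0.336676+0.000000i ⇒ P_1 = 0.336676

0.336676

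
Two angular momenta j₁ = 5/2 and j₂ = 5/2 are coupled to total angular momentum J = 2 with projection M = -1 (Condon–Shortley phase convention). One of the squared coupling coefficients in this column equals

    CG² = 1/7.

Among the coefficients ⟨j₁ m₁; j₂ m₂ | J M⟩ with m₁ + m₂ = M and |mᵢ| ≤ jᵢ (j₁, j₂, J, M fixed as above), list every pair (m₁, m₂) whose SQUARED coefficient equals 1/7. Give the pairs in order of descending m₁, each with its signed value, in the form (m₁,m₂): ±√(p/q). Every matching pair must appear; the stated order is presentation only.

Admissible pairs with m₁+m₂ = M = -1: (-5/2,3/2), (-3/2,1/2), (-1/2,-1/2), (1/2,-3/2), (3/2,-5/2)
  (m₁,m₂)=(3/2,-5/2): CG² = 5/14, CG = +√(5/14)
  (m₁,m₂)=(1/2,-3/2): CG² = 1/7, CG = −√(1/7)   ← matches the target
  (m₁,m₂)=(-1/2,-1/2): CG² = 0/1, CG = 0
  (m₁,m₂)=(-3/2,1/2): CG² = 1/7, CG = +√(1/7)   ← matches the target
  (m₁,m₂)=(-5/2,3/2): CG² = 5/14, CG = −√(5/14)
Pairs with CG² = 1/7: (1/2,-3/2): −√(1/7); (-3/2,1/2): +√(1/7)

(1/2,-3/2): −√(1/7); (-3/2,1/2): +√(1/7)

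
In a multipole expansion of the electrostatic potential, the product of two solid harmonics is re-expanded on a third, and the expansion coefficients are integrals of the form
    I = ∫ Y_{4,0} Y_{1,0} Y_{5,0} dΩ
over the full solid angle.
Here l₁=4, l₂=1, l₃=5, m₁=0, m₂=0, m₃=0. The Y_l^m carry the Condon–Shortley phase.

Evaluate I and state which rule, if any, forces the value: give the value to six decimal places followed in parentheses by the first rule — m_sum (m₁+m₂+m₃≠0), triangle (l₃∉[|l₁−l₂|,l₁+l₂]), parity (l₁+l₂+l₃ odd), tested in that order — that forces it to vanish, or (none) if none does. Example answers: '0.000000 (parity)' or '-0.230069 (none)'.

0.245532 (none)

Rules hold: Σm=0, L=10 even, 3≤5≤5.
N = 9·3·11 = 297
Δ = 0!·8!·2!/11! = 1/495
Racah Σ t=0..0: t=0:+1/576 = 1/576
⇒ 3j(4 1 5; 0 0 0)² = 5/99, sgn -1
(m-triple is (0,0,0) — same symbol as above.)
4πI² = N·(3j₀)²·(3jₘ)² = 25/33
I = +1·√(0.757576/4π) = 0.24553200
No selection rule forces the value: the integral is nonzero (none).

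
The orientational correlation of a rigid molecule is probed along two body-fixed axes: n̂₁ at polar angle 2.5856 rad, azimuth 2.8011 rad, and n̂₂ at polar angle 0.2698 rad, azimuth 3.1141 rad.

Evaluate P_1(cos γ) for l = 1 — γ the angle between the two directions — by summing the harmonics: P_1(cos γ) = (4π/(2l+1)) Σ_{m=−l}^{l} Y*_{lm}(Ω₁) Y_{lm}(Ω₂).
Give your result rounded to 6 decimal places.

Addition theorem: P_1(cos γ) = (4π/3) Σ_m Y*_{lm}(Ω₁) Y_{lm}(Ω₂), m = −1…1:
  m=-1: (-0.17188 + 0.06090j) × (-0.09205 - 0.00253j) = 0.01598 - 0.00517j  (running Σ = 0.01598 - 0.00517j)
  m=0: (-0.41501 + 0.00000j) × (0.47093 + 0.00000j) = -0.19544 + 0.00000j  (running Σ = -0.17946 - 0.00517j)
  m=1: (0.17188 + 0.06090j) × (0.09205 - 0.00253j) = 0.01598 + 0.00517j  (running Σ = -0.16349 + 0.00000j)
Total Σ_m = -0.16349 + 0.00000j. Multiply by 4.188790: -0.68481 + 0.00000j. P_1(cos γ) = -0.684809

-0.684809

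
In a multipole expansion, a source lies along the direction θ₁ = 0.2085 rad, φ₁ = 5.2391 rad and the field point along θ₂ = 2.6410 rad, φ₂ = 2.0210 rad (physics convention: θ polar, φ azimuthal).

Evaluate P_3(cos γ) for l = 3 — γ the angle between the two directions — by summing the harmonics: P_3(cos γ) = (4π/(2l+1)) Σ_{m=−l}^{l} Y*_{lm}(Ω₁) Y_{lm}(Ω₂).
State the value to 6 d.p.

Term-by-term m-sum for l=3 (normalisation 4π/7 = 1.795196):
  [-3]  conj(Y_{3,-3})(Ω₁) = -0.003700-0.000035i ; Y_{3,-3}(Ω₂) = +0.045012+0.010074i ; Δ = -0.000166-0.000039i
  [-2]  conj(Y_{3,-2})(Ω₁) = -0.021188-0.037233i ; Y_{3,-2}(Ω₂) = +0.128313-0.161830i ; Δ = -0.008744-0.001349i
  [-1]  conj(Y_{3,-1})(Ω₁) = +0.127308-0.218928i ; Y_{3,-1}(Ω₂) = -0.192245-0.397770i ; Δ = -0.111557-0.008552i
  [+0]  conj(Y_{3,0})(Ω₁) = +0.651974-0.000000i ; Y_{3,0}(Ω₂) = -0.277710+0.000000i ; Δ = -0.181060+0.000000i
  [+1]  conj(Y_{3,1})(Ω₁) = -0.127308-0.218928i ; Y_{3,1}(Ω₂) = +0.192245-0.397770i ; Δ = -0.111557+0.008552i
  [+2]  conj(Y_{3,2})(Ω₁) = -0.021188+0.037233i ; Y_{3,2}(Ω₂) = +0.128313+0.161830i ; Δ = -0.008744+0.001349i
  [+3]  conj(Y_{3,3})(Ω₁) = +0.003700-0.000035i ; Y_{3,3}(Ω₂) = -0.045012+0.010074i ; Δ = -0.000166+0.000039i
Accumulated sum -0.421995+0.000000i; after 4π/(2l+1) scaling, -0.757564+0.000000i ⇒ P_3 = -0.757564

-0.757564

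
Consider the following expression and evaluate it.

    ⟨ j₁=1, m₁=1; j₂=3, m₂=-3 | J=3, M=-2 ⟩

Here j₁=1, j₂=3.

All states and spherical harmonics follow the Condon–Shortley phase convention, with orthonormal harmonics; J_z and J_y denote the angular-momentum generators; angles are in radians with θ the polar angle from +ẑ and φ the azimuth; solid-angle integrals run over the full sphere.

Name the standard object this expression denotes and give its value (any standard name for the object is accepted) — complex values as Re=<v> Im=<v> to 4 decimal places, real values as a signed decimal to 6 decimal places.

This is a Clebsch–Gordan (vector-coupling) coefficient.
triangle: 1!×1!×5!/8! = 120/40320
(j±m)!: 2!×0!×0!×6!×1!×5! = 172800
prefactor² = (2J+1)×Δ×N² = 3600
  k=0: +1/(0!×1!×0!×0!×1!×5!) = 1/120
Σ = 1/120  ⇒  CG² = 3600×(1/120)² = 1/4
CG = +√(1/4) = +0.500000

Clebsch–Gordan coefficient, +√(1/4) ≈ +0.500000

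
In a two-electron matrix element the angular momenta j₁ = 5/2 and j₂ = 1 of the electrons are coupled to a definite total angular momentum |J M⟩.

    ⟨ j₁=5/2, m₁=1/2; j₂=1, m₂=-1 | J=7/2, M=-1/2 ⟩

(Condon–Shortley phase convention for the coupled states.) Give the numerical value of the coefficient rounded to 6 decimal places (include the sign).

+0.534522  (= +√(2/7))

triangle: 0!×5!×2!/8! = 240/40320
(j±m)!: 3!×2!×0!×2!×3!×4! = 3456
prefactor² = (2J+1)×Δ×N² = 1152/7
  k=0: +1/(0!×0!×2!×0!×3!×2!) = 1/24
Σ = 1/24  ⇒  CG² = 1152/7×(1/24)² = 2/7
CG = +√(2/7) = +0.534522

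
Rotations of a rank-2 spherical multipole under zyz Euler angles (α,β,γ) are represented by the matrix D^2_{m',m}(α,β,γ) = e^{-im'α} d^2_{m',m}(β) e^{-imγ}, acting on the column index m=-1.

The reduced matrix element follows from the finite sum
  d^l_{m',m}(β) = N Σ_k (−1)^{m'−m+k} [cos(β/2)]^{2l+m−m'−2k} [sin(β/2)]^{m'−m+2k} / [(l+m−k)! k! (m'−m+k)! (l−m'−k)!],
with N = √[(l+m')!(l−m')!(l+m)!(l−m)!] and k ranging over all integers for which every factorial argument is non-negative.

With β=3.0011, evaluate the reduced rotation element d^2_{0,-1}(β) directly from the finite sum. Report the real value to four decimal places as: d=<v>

d=0.1698

d^2_{0,-1}(β=3.0011) via the finite sum:
With c≡cos(β/2)=0.070189 and s≡sin(β/2)=0.997534, N=[2·2·1·6]^{1/2}=4.898979
k: max(0,(-1)−(0))=0 … min(2+(-1),2−(0))=1
  k=0: (−1)^1·4.8990/(2)·0.0702^3·0.9975^1 = -0.000845
  k=1: (−1)^2·4.8990/(2)·0.0702^1·0.9975^3 = +0.170657
d^2_{0,-1}(3.0011) = -0.000845 +0.170657 = +0.169812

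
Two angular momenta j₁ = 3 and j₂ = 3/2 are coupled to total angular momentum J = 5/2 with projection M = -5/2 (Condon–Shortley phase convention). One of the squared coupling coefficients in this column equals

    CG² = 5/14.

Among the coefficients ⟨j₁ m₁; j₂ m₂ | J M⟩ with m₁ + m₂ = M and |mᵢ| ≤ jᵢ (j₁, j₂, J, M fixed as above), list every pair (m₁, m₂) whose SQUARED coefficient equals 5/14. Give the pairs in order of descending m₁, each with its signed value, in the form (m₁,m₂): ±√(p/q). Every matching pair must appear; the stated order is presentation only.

(-2,-1/2): −√(5/14)

Admissible pairs with m₁+m₂ = M = -5/2: (-3,1/2), (-2,-1/2), (-1,-3/2)
  (m₁,m₂)=(-1,-3/2): CG² = 3/28, CG = +√(3/28)
  (m₁,m₂)=(-2,-1/2): CG² = 5/14, CG = −√(5/14)   ← matches the target
  (m₁,m₂)=(-3,1/2): CG² = 15/28, CG = +√(15/28)
Pairs with CG² = 5/14: (-2,-1/2): −√(5/14)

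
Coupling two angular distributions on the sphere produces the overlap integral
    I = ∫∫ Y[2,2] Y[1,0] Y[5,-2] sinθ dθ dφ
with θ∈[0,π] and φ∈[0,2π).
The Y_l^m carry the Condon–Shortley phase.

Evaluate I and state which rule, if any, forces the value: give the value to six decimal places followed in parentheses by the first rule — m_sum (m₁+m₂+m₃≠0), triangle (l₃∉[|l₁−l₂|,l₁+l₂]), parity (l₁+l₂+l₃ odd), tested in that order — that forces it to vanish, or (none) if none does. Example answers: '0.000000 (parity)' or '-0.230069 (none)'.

0.000000 (triangle)

l₃=5 ∉ [1,3] — triangle fails ⇒ I = 0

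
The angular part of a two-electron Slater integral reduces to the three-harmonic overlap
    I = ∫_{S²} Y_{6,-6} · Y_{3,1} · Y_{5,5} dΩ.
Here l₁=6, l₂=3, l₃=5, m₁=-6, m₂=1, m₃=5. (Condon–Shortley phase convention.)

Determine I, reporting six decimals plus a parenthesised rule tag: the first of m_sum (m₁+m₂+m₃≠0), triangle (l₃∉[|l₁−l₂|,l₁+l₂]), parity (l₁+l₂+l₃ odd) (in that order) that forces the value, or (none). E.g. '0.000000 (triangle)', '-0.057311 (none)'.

-0.207001 (none)

m-sum 0 ✓  L=14 even ✓  3≤5≤9 ✓
Π(2lᵢ+1) = 13×7×11 = 1001
triangle coeff Δ(6,3,5) = 1/675675
Σ_t [1,3]: t=1:−1/8640 t=2:+1/2304 t=3:−1/8640 = 7/34560
(3j)²=7/429 [(6 3 5; 0 0 0)], sign=-1
Σ_t [4,4]: t=4:+1/1935360 = 1/1935360
(3j)²=3/91 [(6 3 5; -6 1 5)], sign=+1
⇒ 4πI² = 7/13
I = (-1)√(7/13/(4π)) = -0.20700098
No selection rule forces the value: the integral is nonzero (none).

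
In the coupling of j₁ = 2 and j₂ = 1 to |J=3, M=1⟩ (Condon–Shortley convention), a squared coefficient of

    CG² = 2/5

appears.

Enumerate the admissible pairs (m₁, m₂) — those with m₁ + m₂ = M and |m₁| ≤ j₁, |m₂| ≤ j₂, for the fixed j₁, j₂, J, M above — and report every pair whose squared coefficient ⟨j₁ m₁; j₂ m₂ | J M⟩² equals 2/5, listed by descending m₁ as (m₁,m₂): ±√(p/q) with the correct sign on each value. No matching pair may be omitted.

(0,1): +√(2/5)

Admissible pairs with m₁+m₂ = M = 1: (0,1), (1,0), (2,-1)
  (m₁,m₂)=(2,-1): CG² = 1/15, CG = +√(1/15)
  (m₁,m₂)=(1,0): CG² = 8/15, CG = +√(8/15)
  (m₁,m₂)=(0,1): CG² = 2/5, CG = +√(2/5)   ← matches the target
Pairs with CG² = 2/5: (0,1): +√(2/5)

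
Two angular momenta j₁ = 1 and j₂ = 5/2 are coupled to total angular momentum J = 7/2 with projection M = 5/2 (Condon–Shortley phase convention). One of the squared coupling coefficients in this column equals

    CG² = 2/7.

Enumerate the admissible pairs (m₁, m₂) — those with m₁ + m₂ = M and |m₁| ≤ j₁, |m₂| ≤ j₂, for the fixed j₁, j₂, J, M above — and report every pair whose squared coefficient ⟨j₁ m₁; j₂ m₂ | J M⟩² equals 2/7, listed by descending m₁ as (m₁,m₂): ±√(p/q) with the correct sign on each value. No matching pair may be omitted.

(0,5/2): +√(2/7)

Admissible pairs with m₁+m₂ = M = 5/2: (0,5/2), (1,3/2)
  (m₁,m₂)=(1,3/2): CG² = 5/7, CG = +√(5/7)
  (m₁,m₂)=(0,5/2): CG² = 2/7, CG = +√(2/7)   ← matches the target
Pairs with CG² = 2/7: (0,5/2): +√(2/7)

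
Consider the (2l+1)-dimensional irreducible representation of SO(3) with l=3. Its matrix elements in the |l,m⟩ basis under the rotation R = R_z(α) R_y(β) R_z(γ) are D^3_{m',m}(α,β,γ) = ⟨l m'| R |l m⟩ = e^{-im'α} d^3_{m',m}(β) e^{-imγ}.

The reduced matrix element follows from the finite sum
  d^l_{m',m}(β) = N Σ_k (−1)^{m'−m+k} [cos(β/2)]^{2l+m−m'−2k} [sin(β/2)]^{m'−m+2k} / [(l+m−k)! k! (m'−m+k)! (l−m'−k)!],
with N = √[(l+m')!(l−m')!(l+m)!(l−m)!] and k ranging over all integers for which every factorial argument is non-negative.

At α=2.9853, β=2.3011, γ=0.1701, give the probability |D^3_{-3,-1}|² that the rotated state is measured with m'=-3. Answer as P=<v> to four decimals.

P=0.0080

D^3_{-3,-1}(2.9853,2.3011,0.1701) = e^{-i·-3·2.9853}·d^3_{-3,-1}(2.3011)·e^{-i·-1·0.1701}. Compute d first:
With c≡cos(β/2)=0.407985 and s≡sin(β/2)=0.912988, N=[1·720·2·24]^{1/2}=185.903201
The bounds max(0,m−m')=2 and min(l+m,l−m')=2 give 1 term
  k=2: (−1)^0·185.9032/(48)·0.4080^4·0.9130^2 = +0.089445
d^3_{-3,-1}(2.3011) = +0.089445
|D^3_{-3,-1}|² = |d^3_{-3,-1}(β)|² = (+0.089445)² = 0.008000 (the z-rotation phases have unit modulus)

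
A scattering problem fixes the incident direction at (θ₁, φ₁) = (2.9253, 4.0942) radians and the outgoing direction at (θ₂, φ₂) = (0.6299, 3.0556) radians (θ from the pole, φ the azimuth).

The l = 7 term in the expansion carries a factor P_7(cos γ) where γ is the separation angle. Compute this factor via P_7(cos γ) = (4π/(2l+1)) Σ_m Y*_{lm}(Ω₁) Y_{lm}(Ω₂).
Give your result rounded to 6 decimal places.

-0.063407

Term-by-term m-sum for l=7 (normalisation 4π/15 = 0.837758):
  [-7]  conj(Y_{7,-7})(Ω₁) = (-0.000010, -0.000004) ; Y_{7,-7}(Ω₂) = (-0.010144, -0.006969) ; Δ = (0.000000, 0.000000)
  [-6]  conj(Y_{7,-6})(Ω₁) = (-0.000151, 0.000096) ; Y_{7,-6}(Ω₂) = (0.054945, 0.031165) ; Δ = (-0.000011, 0.000001)
  [-5]  conj(Y_{7,-5})(Ω₁) = (-0.000096, 0.001902) ; Y_{7,-5}(Ω₂) = (-0.177164, -0.081243) ; Δ = (0.000172, -0.000329)
  [-4]  conj(Y_{7,-4})(Ω₁) = (0.011214, 0.008863) ; Y_{7,-4}(Ω₂) = (0.368979, 0.132172) ; Δ = (0.002966, 0.004753)
  [-3]  conj(Y_{7,-3})(Ω₁) = (0.073666, -0.021484) ; Y_{7,-3}(Ω₂) = (-0.456527, -0.120458) ; Δ = (-0.036218, 0.000934)
  [-2]  conj(Y_{7,-2})(Ω₁) = (0.092859, -0.267243) ; Y_{7,-2}(Ω₂) = (0.179241, 0.031134) ; Δ = (0.024965, -0.045010)
  [-1]  conj(Y_{7,-1})(Ω₁) = (-0.363398, -0.510980) ; Y_{7,-1}(Ω₂) = (0.317303, 0.027353) ; Δ = (-0.101330, -0.172076)
  [+0]  conj(Y_{7,0})(Ω₁) = (-0.484841, -0.000000) ; Y_{7,0}(Ω₂) = (-0.295412, 0.000000) ; Δ = (0.143228, 0.000000)
  [+1]  conj(Y_{7,1})(Ω₁) = (0.363398, -0.510980) ; Y_{7,1}(Ω₂) = (-0.317303, 0.027353) ; Δ = (-0.101330, 0.172076)
  [+2]  conj(Y_{7,2})(Ω₁) = (0.092859, 0.267243) ; Y_{7,2}(Ω₂) = (0.179241, -0.031134) ; Δ = (0.024965, 0.045010)
  [+3]  conj(Y_{7,3})(Ω₁) = (-0.073666, -0.021484) ; Y_{7,3}(Ω₂) = (0.456527, -0.120458) ; Δ = (-0.036218, -0.000934)
  [+4]  conj(Y_{7,4})(Ω₁) = (0.011214, -0.008863) ; Y_{7,4}(Ω₂) = (0.368979, -0.132172) ; Δ = (0.002966, -0.004753)
  [+5]  conj(Y_{7,5})(Ω₁) = (0.000096, 0.001902) ; Y_{7,5}(Ω₂) = (0.177164, -0.081243) ; Δ = (0.000172, 0.000329)
  [+6]  conj(Y_{7,6})(Ω₁) = (-0.000151, -0.000096) ; Y_{7,6}(Ω₂) = (0.054945, -0.031165) ; Δ = (-0.000011, -0.000001)
  [+7]  conj(Y_{7,7})(Ω₁) = (0.000010, -0.000004) ; Y_{7,7}(Ω₂) = (0.010144, -0.006969) ; Δ = (0.000000, -0.000000)
Accumulated sum (-0.075687, -0.000000); after 4π/(2l+1) scaling, (-0.063407, -0.000000) ⇒ P_7 = -0.063407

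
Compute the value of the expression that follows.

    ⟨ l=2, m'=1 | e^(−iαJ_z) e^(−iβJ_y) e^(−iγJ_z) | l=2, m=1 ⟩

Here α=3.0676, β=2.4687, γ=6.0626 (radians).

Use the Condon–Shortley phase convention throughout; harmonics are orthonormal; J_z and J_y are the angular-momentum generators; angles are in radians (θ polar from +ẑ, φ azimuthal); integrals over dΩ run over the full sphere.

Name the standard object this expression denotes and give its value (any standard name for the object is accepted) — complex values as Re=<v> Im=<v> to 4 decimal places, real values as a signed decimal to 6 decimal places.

Wigner D-matrix element, Re=0.2674 Im=0.0811

This is a Wigner D-matrix element — the rotation-matrix element ⟨l m'| R(α,β,γ) |l m⟩ in the angular-momentum basis.
D^2_{1,1}(3.0676,2.4687,6.0626) = e^{-i·1·3.0676}·d^2_{1,1}(2.4687)·e^{-i·1·6.0626}. Compute d first:
With c≡cos(β/2)=0.330135 and s≡sin(β/2)=0.943934, N=[6·1·6·1]^{1/2}=6.000000
k∈{0,1} keeps every argument non-negative
  k=0: (−1)^0·6.0000/(6)·0.3301^4·0.9439^0 = +0.011879
  k=1: (−1)^1·6.0000/(2)·0.3301^2·0.9439^2 = -0.291331
d^2_{1,1}(2.4687) = +0.011879 -0.291331 = -0.279452
Phases: e^{-i·(1)·3.0676}=-0.997264-0.073925i, e^{-i·(1)·6.0626}=+0.975770+0.218801i ⇒ D=+0.267415+0.081135i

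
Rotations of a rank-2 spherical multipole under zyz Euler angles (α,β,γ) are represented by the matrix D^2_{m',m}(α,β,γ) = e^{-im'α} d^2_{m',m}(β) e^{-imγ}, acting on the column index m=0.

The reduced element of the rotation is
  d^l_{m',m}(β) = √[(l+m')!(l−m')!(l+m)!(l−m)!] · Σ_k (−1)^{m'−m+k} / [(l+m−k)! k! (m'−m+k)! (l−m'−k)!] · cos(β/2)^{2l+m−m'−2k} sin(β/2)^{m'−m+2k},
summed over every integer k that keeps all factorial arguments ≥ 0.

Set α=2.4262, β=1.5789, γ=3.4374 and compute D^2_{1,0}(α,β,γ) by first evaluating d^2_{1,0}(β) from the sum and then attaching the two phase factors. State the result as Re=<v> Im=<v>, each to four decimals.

Re=-0.0075 Im=-0.0065

First d^2_{1,0}(β=1.5789), then the phase factors e^{-i(1)α} and e^{-i(0)γ}:
c=cos(1.578900/2)=0.704236, s=sin(1.578900/2)=0.709966; N=√[6·1·2·2]=4.898979
Admissible k: 0..1 (factorial args all ≥0)
  k=0: (−1)^1·4.8990/(2)·0.7042^3·0.7100^1 = -0.607390
  k=1: (−1)^2·4.8990/(2)·0.7042^1·0.7100^3 = +0.617315
d^2_{1,0}(1.5789) = -0.607390 +0.617315 = +0.009924
Phases: e^{-i·(1)·2.4262}=-0.754836-0.655914i, e^{-i·(0)·3.4374}=+1.000000+0.000000i ⇒ D=-0.007491-0.006510i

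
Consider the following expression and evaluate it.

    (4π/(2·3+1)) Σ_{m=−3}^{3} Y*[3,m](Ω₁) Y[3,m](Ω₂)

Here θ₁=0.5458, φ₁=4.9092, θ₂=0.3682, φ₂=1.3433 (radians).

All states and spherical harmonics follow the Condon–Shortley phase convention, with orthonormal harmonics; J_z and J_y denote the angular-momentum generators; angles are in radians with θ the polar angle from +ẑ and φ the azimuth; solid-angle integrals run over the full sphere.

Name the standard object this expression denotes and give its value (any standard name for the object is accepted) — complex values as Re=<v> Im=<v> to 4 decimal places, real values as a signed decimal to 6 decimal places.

Legendre polynomial (addition theorem), -0.324051

This sum is the spherical-harmonic addition theorem: it equals the Legendre polynomial P_l(cos γ) of the angle γ between the two directions.
Expand P_3 via completeness: Σ_{m} conj(Y_{3,m}) at Ω₁ times Y_{3,m} at Ω₂ —
  [-3]  conj(Y_{3,-3})(Ω₁) = -0.032491+0.048481i ; Y_{3,-3}(Ω₂) = -0.012271+0.015098i ; Δ = -0.000333-0.001085i
  [-2]  conj(Y_{3,-2})(Ω₁) = -0.217380-0.090277i ; Y_{3,-2}(Ω₂) = -0.110961-0.054285i ; Δ = +0.019220+0.021818i
  [-1]  conj(Y_{3,-1})(Ω₁) = +0.087021-0.436429i ; Y_{3,-1}(Ω₂) = +0.087948-0.379899i ; Δ = -0.158146-0.071442i
  [+0]  conj(Y_{3,0})(Ω₁) = +0.208173-0.000000i ; Y_{3,0}(Ω₂) = +0.470798+0.000000i ; Δ = +0.098008+0.000000i
  [+1]  conj(Y_{3,1})(Ω₁) = -0.087021-0.436429i ; Y_{3,1}(Ω₂) = -0.087948-0.379899i ; Δ = -0.158146+0.071442i
  [+2]  conj(Y_{3,2})(Ω₁) = -0.217380+0.090277i ; Y_{3,2}(Ω₂) = -0.110961+0.054285i ; Δ = +0.019220-0.021818i
  [+3]  conj(Y_{3,3})(Ω₁) = +0.032491+0.048481i ; Y_{3,3}(Ω₂) = +0.012271+0.015098i ; Δ = -0.000333+0.001085i
Total Σ_m = -0.180510-0.000000i. Multiply by 1.795196: -0.324051-0.000000i. P_3(cos γ) = -0.324051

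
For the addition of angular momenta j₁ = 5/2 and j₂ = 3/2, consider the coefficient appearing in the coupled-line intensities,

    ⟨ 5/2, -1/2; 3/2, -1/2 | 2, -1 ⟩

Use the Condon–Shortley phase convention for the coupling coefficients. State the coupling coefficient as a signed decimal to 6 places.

-0.545545  (= −√(25/84))

j₁+j₂−J=2  J+j₁−j₂=3  J−j₁+j₂=1  j₁+j₂+J+1=7
(j₁±m₁, j₂±m₂, J±M) = (2,3,1,2,1,3)
P² = 12/7
sum k=0..1:
  [0] +1/12 = 1/12
  [1] −1/2 = -1/2
S = -5/12
C² = P²·S² = 25/84 ; C = -0.545545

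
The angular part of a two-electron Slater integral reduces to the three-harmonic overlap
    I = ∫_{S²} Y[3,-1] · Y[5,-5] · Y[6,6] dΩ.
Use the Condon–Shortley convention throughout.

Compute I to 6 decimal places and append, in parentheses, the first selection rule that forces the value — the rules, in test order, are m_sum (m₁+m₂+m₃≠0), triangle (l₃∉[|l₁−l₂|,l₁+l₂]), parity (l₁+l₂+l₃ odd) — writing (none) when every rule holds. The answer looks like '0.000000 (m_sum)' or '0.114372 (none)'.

Rules hold: Σm=0, L=14 even, 2≤6≤8.
N = 7·11·13 = 1001
Δ = 2!·4!·8!/15! = 1/675675
Racah Σ t=0..2: t=0:+1/8640 t=1:−1/2304 t=2:+1/8640 = -7/34560
⇒ 3j(3 5 6; 0 0 0)² = 7/429, sgn -1
Racah Σ t=0..0: t=0:+1/1935360 = 1/1935360
⇒ 3j(3 5 6; -1 -5 6)² = 3/91, sgn +1
4πI² = N·(3j₀)²·(3jₘ)² = 7/13
I = -1·√(0.538462/4π) = -0.20700098
No selection rule forces the value: the integral is nonzero (none).

-0.207001 (none)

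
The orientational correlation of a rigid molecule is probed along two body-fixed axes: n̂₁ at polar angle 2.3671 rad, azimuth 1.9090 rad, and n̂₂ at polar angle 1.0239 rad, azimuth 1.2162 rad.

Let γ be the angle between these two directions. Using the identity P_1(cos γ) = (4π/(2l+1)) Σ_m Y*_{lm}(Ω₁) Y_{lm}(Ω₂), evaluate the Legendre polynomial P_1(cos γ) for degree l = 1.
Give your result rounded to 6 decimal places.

0.087924

Expand P_1 via completeness: Σ_{m} conj(Y_{1,m}) at Ω₁ times Y_{1,m} at Ω₂ —
  m=-1: Y*=-0.08017 + 0.22794j  Y=0.10246 - 0.27674j  product 0.05486 + 0.04554j
  m=+0: Y*=-0.34924 + 0.00000j  Y=0.25409 + 0.00000j  product -0.08874 + 0.00000j
  m=+1: Y*=0.08017 + 0.22794j  Y=-0.10246 - 0.27674j  product 0.05486 - 0.04554j
Σ over m = 0.02099 + 0.00000j; ×(4π/3) → 0.08792 + 0.00000j. Real part: 0.087924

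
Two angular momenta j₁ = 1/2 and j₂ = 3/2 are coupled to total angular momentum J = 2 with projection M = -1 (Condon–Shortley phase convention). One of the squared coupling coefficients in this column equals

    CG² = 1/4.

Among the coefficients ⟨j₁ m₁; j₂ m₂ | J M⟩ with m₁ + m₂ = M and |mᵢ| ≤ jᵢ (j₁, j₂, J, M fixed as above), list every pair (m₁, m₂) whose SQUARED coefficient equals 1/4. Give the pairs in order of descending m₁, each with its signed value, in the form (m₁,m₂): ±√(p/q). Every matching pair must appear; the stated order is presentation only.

(1/2,-3/2): +√(1/4)

Admissible pairs with m₁+m₂ = M = -1: (-1/2,-1/2), (1/2,-3/2)
  (m₁,m₂)=(1/2,-3/2): CG² = 1/4, CG = +√(1/4)   ← matches the target
  (m₁,m₂)=(-1/2,-1/2): CG² = 3/4, CG = +√(3/4)
Pairs with CG² = 1/4: (1/2,-3/2): +√(1/4)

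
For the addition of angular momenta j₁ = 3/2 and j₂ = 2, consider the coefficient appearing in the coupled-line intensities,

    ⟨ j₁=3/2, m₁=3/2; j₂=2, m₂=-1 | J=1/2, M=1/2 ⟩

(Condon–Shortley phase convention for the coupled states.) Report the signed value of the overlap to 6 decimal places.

√[2·3!0!1!/5! · 3!0!1!3!1!0!] = √(18/5)
  +(−1)^0/∏(0,3,0,1,0,0)! = 1/6  (running 1/6)
⟨..|..⟩ = √(18/5)·(1/6) = +0.316228

+√(1/10) ≈ +0.316228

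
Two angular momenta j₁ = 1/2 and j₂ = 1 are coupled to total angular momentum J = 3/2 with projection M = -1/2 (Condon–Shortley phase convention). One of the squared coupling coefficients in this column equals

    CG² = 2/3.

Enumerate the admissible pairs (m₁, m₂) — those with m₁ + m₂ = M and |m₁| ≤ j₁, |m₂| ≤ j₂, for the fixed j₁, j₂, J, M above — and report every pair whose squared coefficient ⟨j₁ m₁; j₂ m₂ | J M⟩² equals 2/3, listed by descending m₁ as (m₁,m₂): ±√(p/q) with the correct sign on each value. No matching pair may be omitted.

(-1/2,0): +√(2/3)

Admissible pairs with m₁+m₂ = M = -1/2: (-1/2,0), (1/2,-1)
  (m₁,m₂)=(1/2,-1): CG² = 1/3, CG = +√(1/3)
  (m₁,m₂)=(-1/2,0): CG² = 2/3, CG = +√(2/3)   ← matches the target
Pairs with CG² = 2/3: (-1/2,0): +√(2/3)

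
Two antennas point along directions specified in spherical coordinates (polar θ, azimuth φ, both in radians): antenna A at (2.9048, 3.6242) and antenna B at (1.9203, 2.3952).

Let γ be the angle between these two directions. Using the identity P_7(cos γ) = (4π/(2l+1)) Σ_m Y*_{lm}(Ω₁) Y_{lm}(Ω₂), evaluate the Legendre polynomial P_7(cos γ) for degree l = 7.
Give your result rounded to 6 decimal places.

0.002269

Expand P_7 via completeness: Σ_{m} conj(Y_{7,m}) at Ω₁ times Y_{7,m} at Ω₂ —
  m=-7: Y*=+0.000019+0.000005i  Y=-0.158425+0.281665i  product -0.000004+0.000005i
  m=-6: Y*=+0.000294-0.000074i  Y=+0.102199+0.428685i  product +0.000062+0.000118i
  m=-5: Y*=+0.002195-0.001958i  Y=+0.117022+0.078415i  product +0.000410-0.000057i
  m=-4: Y*=+0.007059-0.018775i  Y=-0.285444+0.044901i  product -0.001172+0.005676i
  m=-3: Y*=-0.011970-0.096847i  Y=-0.157675+0.199684i  product +0.021226+0.012880i
  m=-2: Y*=-0.184610-0.266638i  Y=-0.014992-0.191793i  product -0.048371+0.039404i
  m=-1: Y*=-0.564800-0.295915i  Y=-0.207757-0.192150i  product +0.060481+0.170005i
  m=+0: Y*=-0.387702-0.000000i  Y=+0.161346+0.000000i  product -0.062554-0.000000i
  m=+1: Y*=+0.564800-0.295915i  Y=+0.207757-0.192150i  product +0.060481-0.170005i
  m=+2: Y*=-0.184610+0.266638i  Y=-0.014992+0.191793i  product -0.048371-0.039404i
  m=+3: Y*=+0.011970-0.096847i  Y=+0.157675+0.199684i  product +0.021226-0.012880i
  m=+4: Y*=+0.007059+0.018775i  Y=-0.285444-0.044901i  product -0.001172-0.005676i
  m=+5: Y*=-0.002195-0.001958i  Y=-0.117022+0.078415i  product +0.000410+0.000057i
  m=+6: Y*=+0.000294+0.000074i  Y=+0.102199-0.428685i  product +0.000062-0.000118i
  m=+7: Y*=-0.000019+0.000005i  Y=+0.158425+0.281665i  product -0.000004-0.000005i
Total Σ_m = +0.002709-0.000000i. Multiply by 0.837758: +0.002269-0.000000i. P_7(cos γ) = 0.002269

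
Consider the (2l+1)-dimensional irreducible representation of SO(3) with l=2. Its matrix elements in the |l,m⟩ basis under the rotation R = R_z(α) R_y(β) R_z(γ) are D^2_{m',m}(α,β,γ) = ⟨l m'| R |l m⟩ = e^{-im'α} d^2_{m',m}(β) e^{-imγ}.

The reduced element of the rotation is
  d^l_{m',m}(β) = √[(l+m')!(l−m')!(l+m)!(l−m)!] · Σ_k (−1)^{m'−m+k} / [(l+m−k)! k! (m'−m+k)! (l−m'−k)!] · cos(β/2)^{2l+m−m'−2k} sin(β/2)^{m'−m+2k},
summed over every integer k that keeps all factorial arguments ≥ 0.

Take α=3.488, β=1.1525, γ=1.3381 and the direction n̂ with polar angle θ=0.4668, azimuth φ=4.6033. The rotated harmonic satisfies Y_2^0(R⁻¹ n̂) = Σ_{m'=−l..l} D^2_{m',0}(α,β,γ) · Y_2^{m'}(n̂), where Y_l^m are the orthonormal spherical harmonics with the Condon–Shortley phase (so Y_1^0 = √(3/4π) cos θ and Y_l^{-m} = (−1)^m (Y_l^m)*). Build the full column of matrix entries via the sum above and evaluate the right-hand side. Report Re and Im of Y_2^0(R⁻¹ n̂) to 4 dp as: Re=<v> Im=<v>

Re=-0.0357 Im=0.0000

Need the full column D^2_{m',0} for m'=−2..2 at α=3.4880, β=1.1525, γ=1.3381.
cos(β/2)=0.838512, sin(β/2)=0.544883
d^2_{-2,0}: single k=2 term ⇒ +0.511330;  D = +0.393443+0.326589i
d^2_{-1,0}: k∈[1..2] ⇒ +0.786877 -0.332273 = +0.454604;  D = -0.427599-0.154347i
d^2_{0,0}: k∈[0..2] ⇒ +0.494353 -0.834998 +0.088148 = -0.252497;  D = -0.252497+0.000000i
d^2_{1,0}: k∈[0..1] ⇒ -0.786877 +0.332273 = -0.454604;  D = +0.427599-0.154347i
d^2_{2,0}: single k=0 term ⇒ +0.511330;  D = +0.393443-0.326589i
Y_2^{m'}(θ=0.4668,φ=4.6033) and Σ D·Y over m':
  (+0.3934+0.3266i)·(-0.0764-0.0169i)  (-0.4276-0.1543i)·(-0.0338+0.3086i)  (-0.2525+0.0000i)·(+0.4392+0.0000i)  (+0.4276-0.1543i)·(+0.0338+0.3086i)  (+0.3934-0.3266i)·(-0.0764+0.0169i)
Y_2^0(R⁻¹ n̂) = -0.035745+0.000000i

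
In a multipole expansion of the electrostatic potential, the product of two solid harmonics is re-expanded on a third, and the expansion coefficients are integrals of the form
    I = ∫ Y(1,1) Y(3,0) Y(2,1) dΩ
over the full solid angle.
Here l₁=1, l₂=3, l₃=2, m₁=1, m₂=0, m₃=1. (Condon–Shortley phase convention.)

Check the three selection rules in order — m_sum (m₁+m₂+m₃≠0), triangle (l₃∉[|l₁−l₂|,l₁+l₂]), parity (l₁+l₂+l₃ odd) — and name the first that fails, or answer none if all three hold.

m_sum

m₁+m₂+m₃ = 1 + 0 + 1 = 2  ✗
triangle: |1−3|=2 ≤ l₃=2 ≤ 1+3=4
parity: l₁+l₂+l₃ = 6 is even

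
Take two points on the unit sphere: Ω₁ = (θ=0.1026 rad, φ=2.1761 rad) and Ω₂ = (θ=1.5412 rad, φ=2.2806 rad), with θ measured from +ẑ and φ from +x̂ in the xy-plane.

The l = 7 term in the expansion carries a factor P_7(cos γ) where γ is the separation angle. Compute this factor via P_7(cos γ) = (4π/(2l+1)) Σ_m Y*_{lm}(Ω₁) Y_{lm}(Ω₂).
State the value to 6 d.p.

-0.244269

Term-by-term m-sum for l=7 (normalisation 4π/15 = 0.837758):
  [-7]  conj(Y_{7,-7})(Ω₁) = (-0.000000, 0.000000) ; Y_{7,-7}(Ω₂) = (-0.482233, 0.126343) ; Δ = (0.000000, -0.000000)
  [-6]  conj(Y_{7,-6})(Ω₁) = (0.000002, 0.000001) ; Y_{7,-6}(Ω₂) = (0.024196, -0.049637) ; Δ = (0.000000, -0.000000)
  [-5]  conj(Y_{7,-5})(Ω₁) = (-0.000006, -0.000049) ; Y_{7,-5}(Ω₂) = (-0.143425, -0.332330) ; Δ = (-0.000015, 0.000009)
  [-4]  conj(Y_{7,-4})(Ω₁) = (-0.000595, 0.000523) ; Y_{7,-4}(Ω₂) = (0.061849, 0.019293) ; Δ = (-0.000047, 0.000021)
  [-3]  conj(Y_{7,-3})(Ω₁) = (0.008960, 0.002241) ; Y_{7,-3}(Ω₂) = (0.275673, -0.172302) ; Δ = (0.002856, -0.000926)
  [-2]  conj(Y_{7,-2})(Ω₁) = (-0.026567, -0.070540) ; Y_{7,-2}(Ω₂) = (-0.010384, 0.068157) ; Δ = (0.005084, -0.001078)
  [-1]  conj(Y_{7,-1})(Ω₁) = (-0.221692, 0.320386) ; Y_{7,-1}(Ω₂) = (0.203135, 0.236427) ; Δ = (-0.120781, 0.012668)
  [+0]  conj(Y_{7,0})(Ω₁) = (0.937303, -0.000000) ; Y_{7,0}(Ω₂) = (-0.070167, 0.000000) ; Δ = (-0.065768, 0.000000)
  [+1]  conj(Y_{7,1})(Ω₁) = (0.221692, 0.320386) ; Y_{7,1}(Ω₂) = (-0.203135, 0.236427) ; Δ = (-0.120781, -0.012668)
  [+2]  conj(Y_{7,2})(Ω₁) = (-0.026567, 0.070540) ; Y_{7,2}(Ω₂) = (-0.010384, -0.068157) ; Δ = (0.005084, 0.001078)
  [+3]  conj(Y_{7,3})(Ω₁) = (-0.008960, 0.002241) ; Y_{7,3}(Ω₂) = (-0.275673, -0.172302) ; Δ = (0.002856, 0.000926)
  [+4]  conj(Y_{7,4})(Ω₁) = (-0.000595, -0.000523) ; Y_{7,4}(Ω₂) = (0.061849, -0.019293) ; Δ = (-0.000047, -0.000021)
  [+5]  conj(Y_{7,5})(Ω₁) = (0.000006, -0.000049) ; Y_{7,5}(Ω₂) = (0.143425, -0.332330) ; Δ = (-0.000015, -0.000009)
  [+6]  conj(Y_{7,6})(Ω₁) = (0.000002, -0.000001) ; Y_{7,6}(Ω₂) = (0.024196, 0.049637) ; Δ = (0.000000, 0.000000)
  [+7]  conj(Y_{7,7})(Ω₁) = (0.000000, 0.000000) ; Y_{7,7}(Ω₂) = (0.482233, 0.126343) ; Δ = (0.000000, 0.000000)
Total Σ_m = (-0.291575, -0.000000). Multiply by 0.837758: (-0.244269, -0.000000). P_7(cos γ) = -0.244269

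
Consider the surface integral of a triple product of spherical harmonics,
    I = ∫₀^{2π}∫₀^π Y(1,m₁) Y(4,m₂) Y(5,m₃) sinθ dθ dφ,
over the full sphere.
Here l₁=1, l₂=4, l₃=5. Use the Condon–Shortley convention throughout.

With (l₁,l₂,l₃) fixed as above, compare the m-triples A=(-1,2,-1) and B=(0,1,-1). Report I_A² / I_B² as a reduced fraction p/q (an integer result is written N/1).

Same 1,4,5: normalisation and zero-m 3j drop out of the ratio.
A: Δ: 0! 2! 8! / 11! → 1/495; sum: t=0:+1/2880 = 1/2880; 3j²(1 4 5; -1 2 -1) = Δ·Π!·Σ² = 2/165  (sign +1)
B: Δ: 0! 2! 8! / 11! → 1/495; sum: t=0:+1/720 = 1/720; 3j²(1 4 5; 0 1 -1) = Δ·Π!·Σ² = 8/165  (sign +1)
I_A²/I_B² = (2/165)/(8/165) = 1/4

1/4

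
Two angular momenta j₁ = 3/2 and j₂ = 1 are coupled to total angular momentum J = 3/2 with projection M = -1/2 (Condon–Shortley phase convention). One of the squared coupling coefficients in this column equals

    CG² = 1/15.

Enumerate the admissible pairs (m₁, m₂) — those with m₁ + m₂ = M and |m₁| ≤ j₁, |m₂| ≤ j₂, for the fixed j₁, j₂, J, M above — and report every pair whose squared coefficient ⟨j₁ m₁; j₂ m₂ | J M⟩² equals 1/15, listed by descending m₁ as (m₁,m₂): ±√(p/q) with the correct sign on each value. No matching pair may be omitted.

Admissible pairs with m₁+m₂ = M = -1/2: (-3/2,1), (-1/2,0), (1/2,-1)
  (m₁,m₂)=(1/2,-1): CG² = 8/15, CG = +√(8/15)
  (m₁,m₂)=(-1/2,0): CG² = 1/15, CG = −√(1/15)   ← matches the target
  (m₁,m₂)=(-3/2,1): CG² = 2/5, CG = −√(2/5)
Pairs with CG² = 1/15: (-1/2,0): −√(1/15)

(-1/2,0): −√(1/15)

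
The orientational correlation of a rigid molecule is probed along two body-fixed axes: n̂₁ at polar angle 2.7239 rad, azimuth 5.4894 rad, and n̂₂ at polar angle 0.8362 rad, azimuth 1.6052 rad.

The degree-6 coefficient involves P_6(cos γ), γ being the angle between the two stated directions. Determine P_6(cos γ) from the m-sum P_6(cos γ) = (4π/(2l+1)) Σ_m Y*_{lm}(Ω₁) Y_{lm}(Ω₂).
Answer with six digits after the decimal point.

Term-by-term m-sum for l=6 (normalisation 4π/13 = 0.966644):
  m=-6: (0.00011 + 0.00215j) × (-0.07897 + 0.01654j) = -0.00004 - 0.00017j  (running Σ = -0.00004 - 0.00017j)
  m=-5: (0.01137 - 0.01237j) × (-0.04321 - 0.24873j) = -0.00357 - 0.00229j  (running Σ = -0.00361 - 0.00246j)
  m=-4: (-0.07908 + 0.00265j) × (0.42253 - 0.05852j) = -0.03326 + 0.00575j  (running Σ = -0.03687 + 0.00329j)
  m=-3: (0.17827 + 0.16952j) × (0.03570 + 0.34471j) = -0.05207 + 0.06751j  (running Σ = -0.08894 + 0.07079j)
  m=-2: (-0.00809 - 0.48201j) × (0.07620 - 0.00525j) = -0.00315 - 0.03669j  (running Σ = -0.09209 + 0.03411j)
  m=-1: (-0.31805 + 0.32343j) × (0.01281 + 0.37218j) = -0.12445 - 0.11423j  (running Σ = -0.21654 - 0.08013j)
  m=0: (-0.15504 + 0.00000j) × (-0.02926 + 0.00000j) = 0.00454 + 0.00000j  (running Σ = -0.21200 - 0.08013j)
  m=1: (0.31805 + 0.32343j) × (-0.01281 + 0.37218j) = -0.12445 + 0.11423j  (running Σ = -0.33645 + 0.03411j)
  m=2: (-0.00809 + 0.48201j) × (0.07620 + 0.00525j) = -0.00315 + 0.03669j  (running Σ = -0.33960 + 0.07079j)
  m=3: (-0.17827 + 0.16952j) × (-0.03570 + 0.34471j) = -0.05207 - 0.06751j  (running Σ = -0.39167 + 0.00329j)
  m=4: (-0.07908 - 0.00265j) × (0.42253 + 0.05852j) = -0.03326 - 0.00575j  (running Σ = -0.42493 - 0.00246j)
  m=5: (-0.01137 - 0.01237j) × (0.04321 - 0.24873j) = -0.00357 + 0.00229j  (running Σ = -0.42850 - 0.00017j)
  m=6: (0.00011 - 0.00215j) × (-0.07897 - 0.01654j) = -0.00004 + 0.00017j  (running Σ = -0.42854 - 0.00000j)
Σ over m = -0.42854 - 0.00000j; ×(4π/13) → -0.41425 - 0.00000j. Real part: -0.414246

-0.414246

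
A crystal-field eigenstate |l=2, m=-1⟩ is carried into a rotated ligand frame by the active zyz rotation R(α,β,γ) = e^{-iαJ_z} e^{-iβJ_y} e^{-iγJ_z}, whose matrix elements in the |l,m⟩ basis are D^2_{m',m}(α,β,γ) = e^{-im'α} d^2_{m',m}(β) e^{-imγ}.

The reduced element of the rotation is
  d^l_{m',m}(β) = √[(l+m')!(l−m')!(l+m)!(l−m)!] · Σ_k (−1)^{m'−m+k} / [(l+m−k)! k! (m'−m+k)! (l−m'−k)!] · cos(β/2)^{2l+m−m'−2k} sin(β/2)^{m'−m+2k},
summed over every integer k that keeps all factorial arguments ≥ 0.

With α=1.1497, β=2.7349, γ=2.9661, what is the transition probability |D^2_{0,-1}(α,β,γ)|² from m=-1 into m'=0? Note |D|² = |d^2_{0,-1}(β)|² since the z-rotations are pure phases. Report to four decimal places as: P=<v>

P=0.1980

Split into d^2_{0,-1}(β=2.7349) × two z-phases.
With c≡cos(β/2)=0.201948 and s≡sin(β/2)=0.979396, N=[2·2·1·6]^{1/2}=4.898979
Admissible k: 0..1 (factorial args all ≥0)
  k=0: (−1)^1·4.8990/(2)·0.2019^3·0.9794^1 = -0.019758
  k=1: (−1)^2·4.8990/(2)·0.2019^1·0.9794^3 = +0.464719
d^2_{0,-1}(2.7349) = -0.019758 +0.464719 = +0.444960
|D^2_{0,-1}|² = |d^2_{0,-1}(β)|² = (+0.444960)² = 0.197990 (the z-rotation phases have unit modulus)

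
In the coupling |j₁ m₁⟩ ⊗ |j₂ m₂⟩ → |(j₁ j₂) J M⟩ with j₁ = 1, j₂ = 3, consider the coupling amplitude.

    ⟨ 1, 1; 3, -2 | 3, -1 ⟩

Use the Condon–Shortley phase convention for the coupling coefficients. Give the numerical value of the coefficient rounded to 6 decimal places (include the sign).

+√(5/12) = +0.645497

√[7·1!1!5!/8! · 2!0!1!5!2!4!] = √(240)
  +(−1)^0/∏(0,1,0,1,1,4)! = 1/24  (running 1/24)
⟨..|..⟩ = √(240)·(1/24) = +0.645497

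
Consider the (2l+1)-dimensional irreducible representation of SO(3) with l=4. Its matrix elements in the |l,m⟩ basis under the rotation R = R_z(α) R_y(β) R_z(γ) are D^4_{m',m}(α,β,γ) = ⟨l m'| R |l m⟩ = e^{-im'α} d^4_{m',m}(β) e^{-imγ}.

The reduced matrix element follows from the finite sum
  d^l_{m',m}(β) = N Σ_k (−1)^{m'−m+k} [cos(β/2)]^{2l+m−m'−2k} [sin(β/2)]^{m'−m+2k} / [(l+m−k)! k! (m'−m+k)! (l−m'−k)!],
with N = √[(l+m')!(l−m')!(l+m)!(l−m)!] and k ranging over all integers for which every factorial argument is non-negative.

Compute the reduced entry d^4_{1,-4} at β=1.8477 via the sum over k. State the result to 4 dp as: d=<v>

d=-0.5301

d^4_{1,-4}(β=1.8477) via the finite sum:
With c≡cos(β/2)=0.602753 and s≡sin(β/2)=0.797928, N=[120·6·1·40320]^{1/2}=5387.986637
The bounds max(0,m−m')=0 and min(l+m,l−m')=0 give 1 term
  k=0: (−1)^5·5387.9866/(720)·0.6028^3·0.7979^5 = -0.530066
d^4_{1,-4}(1.8477) = -0.530066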